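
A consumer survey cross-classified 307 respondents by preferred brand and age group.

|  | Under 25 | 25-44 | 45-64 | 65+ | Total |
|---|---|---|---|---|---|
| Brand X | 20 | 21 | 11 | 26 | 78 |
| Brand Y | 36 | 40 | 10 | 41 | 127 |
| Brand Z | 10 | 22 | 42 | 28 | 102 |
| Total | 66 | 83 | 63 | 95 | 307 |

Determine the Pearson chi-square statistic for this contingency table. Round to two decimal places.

45.23

Grand total N = 307.
Expected counts (row total × column total / N):
  Brand X, Under 25: 78×66/307 = 16.7687
  Brand X, 25-44: 78×83/307 = 21.0879
  Brand X, 45-64: 78×63/307 = 16.0065
  Brand X, 65+: 78×95/307 = 24.1368
  Brand Y, Under 25: 127×66/307 = 27.3029
  Brand Y, 25-44: 127×83/307 = 34.3355
  Brand Y, 45-64: 127×63/307 = 26.0619
  Brand Y, 65+: 127×95/307 = 39.2997
  Brand Z, Under 25: 102×66/307 = 21.9283
  Brand Z, 25-44: 102×83/307 = 27.5765
  Brand Z, 45-64: 102×63/307 = 20.9316
  Brand Z, 65+: 102×95/307 = 31.5635
Contributions (O − E)²/E:
  (20 − 16.7687)²/16.7687 = 0.6227
  (21 − 21.0879)²/21.0879 = 0.0004
  (11 − 16.0065)²/16.0065 = 1.5659
  (26 − 24.1368)²/24.1368 = 0.1438
  (36 − 27.3029)²/27.3029 = 2.7704
  (40 − 34.3355)²/34.3355 = 0.9345
  (10 − 26.0619)²/26.0619 = 9.8989
  (41 − 39.2997)²/39.2997 = 0.0736
  (10 − 21.9283)²/21.9283 = 6.4886
  (22 − 27.5765)²/27.5765 = 1.1277
  (42 − 20.9316)²/20.9316 = 21.2061
  (28 − 31.5635)²/31.5635 = 0.4023
χ² = 0.6227 + 0.0004 + 1.5659 + 0.1438 + 2.7704 + 0.9345 + 9.8989 + 0.0736 + 6.4886 + 1.1277 + 21.2061 + 0.4023 = 45.23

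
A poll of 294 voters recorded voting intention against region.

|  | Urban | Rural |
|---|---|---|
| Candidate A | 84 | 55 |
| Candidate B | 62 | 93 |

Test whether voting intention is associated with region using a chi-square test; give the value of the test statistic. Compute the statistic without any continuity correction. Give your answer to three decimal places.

12.237

Row totals: 139, 155. Column totals: 146, 148. Grand total N = 294.
Expected counts (row total × column total / N):
  Candidate A, Urban: 139×146/294 = 69.0272
  Candidate A, Rural: 139×148/294 = 69.9728
  Candidate B, Urban: 155×146/294 = 76.9728
  Candidate B, Rural: 155×148/294 = 78.0272
Contributions (O − E)²/E:
  (84 − 69.0272)²/69.0272 = 3.2478
  (55 − 69.9728)²/69.9728 = 3.2039
  (62 − 76.9728)²/76.9728 = 2.9125
  (93 − 78.0272)²/78.0272 = 2.8732
χ² = 3.2478 + 3.2039 + 2.9125 + 2.8732 = 12.237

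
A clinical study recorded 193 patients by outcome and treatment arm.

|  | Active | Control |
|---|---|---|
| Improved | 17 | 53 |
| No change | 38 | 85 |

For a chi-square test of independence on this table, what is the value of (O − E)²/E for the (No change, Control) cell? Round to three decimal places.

0.099

Row total (No change) = 123; column total (Control) = 138; N = 193.
Expected count E = 123 × 138 / 193 = 87.9482.
Contribution = (O − E)²/E = (85 − 87.9482)² / 87.9482 = 0.099.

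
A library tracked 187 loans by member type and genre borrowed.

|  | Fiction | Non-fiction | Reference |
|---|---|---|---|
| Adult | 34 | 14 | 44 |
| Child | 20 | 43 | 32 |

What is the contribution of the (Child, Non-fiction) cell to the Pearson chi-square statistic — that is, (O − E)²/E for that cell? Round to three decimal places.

6.810

Row total (Child) = 95; column total (Non-fiction) = 57; N = 187.
Expected count E = 95 × 57 / 187 = 28.9572.
Contribution = (O − E)²/E = (43 − 28.9572)² / 28.9572 = 6.810.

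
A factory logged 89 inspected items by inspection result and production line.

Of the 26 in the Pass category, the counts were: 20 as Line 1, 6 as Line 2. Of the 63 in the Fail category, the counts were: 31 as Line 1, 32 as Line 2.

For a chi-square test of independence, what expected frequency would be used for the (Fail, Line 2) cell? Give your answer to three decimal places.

Row total (Fail) = 63; column total (Line 2) = 38; grand total N = 89.
Expected count = (row total × column total) / N = 63 × 38 / 89 = 26.899.

26.899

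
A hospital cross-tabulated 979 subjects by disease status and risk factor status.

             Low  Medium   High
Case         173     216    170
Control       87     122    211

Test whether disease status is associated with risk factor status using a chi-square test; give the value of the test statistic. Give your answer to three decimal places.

Row totals: 559, 420. Column totals: 260, 338, 381. Grand total N = 979.
Expected counts (row total × column total / N):
  Case, Low: 559×260/979 = 148.4576
  Case, Medium: 559×338/979 = 192.9949
  Case, High: 559×381/979 = 217.5475
  Control, Low: 420×260/979 = 111.5424
  Control, Medium: 420×338/979 = 145.0051
  Control, High: 420×381/979 = 163.4525
Contributions (O − E)²/E:
  (173 − 148.4576)²/148.4576 = 4.0572
  (216 − 192.9949)²/192.9949 = 2.7422
  (170 − 217.5475)²/217.5475 = 10.3921
  (87 − 111.5424)²/111.5424 = 5.4000
  (122 − 145.0051)²/145.0051 = 3.6498
  (211 − 163.4525)²/163.4525 = 13.8313
χ² = 4.0572 + 2.7422 + 10.3921 + 5.4000 + 3.6498 + 13.8313 = 40.073

40.073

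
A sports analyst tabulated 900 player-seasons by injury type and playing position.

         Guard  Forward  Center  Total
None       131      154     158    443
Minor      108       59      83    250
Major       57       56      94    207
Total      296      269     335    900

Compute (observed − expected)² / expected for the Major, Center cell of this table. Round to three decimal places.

Row total (Major) = 207; column total (Center) = 335; N = 900.
Expected count E = 207 × 335 / 900 = 77.0500.
Contribution = (O − E)²/E = (94 − 77.0500)² / 77.0500 = 3.729.

3.729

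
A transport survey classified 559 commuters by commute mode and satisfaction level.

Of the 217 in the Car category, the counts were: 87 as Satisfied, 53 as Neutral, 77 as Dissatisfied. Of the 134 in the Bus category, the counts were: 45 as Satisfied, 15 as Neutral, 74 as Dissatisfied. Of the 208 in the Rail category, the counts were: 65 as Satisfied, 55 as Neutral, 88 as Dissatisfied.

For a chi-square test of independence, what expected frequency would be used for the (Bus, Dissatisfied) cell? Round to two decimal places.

Row total (Bus) = 134; column total (Dissatisfied) = 239; grand total N = 559.
Expected count = (row total × column total) / N = 134 × 239 / 559 = 57.29.

57.29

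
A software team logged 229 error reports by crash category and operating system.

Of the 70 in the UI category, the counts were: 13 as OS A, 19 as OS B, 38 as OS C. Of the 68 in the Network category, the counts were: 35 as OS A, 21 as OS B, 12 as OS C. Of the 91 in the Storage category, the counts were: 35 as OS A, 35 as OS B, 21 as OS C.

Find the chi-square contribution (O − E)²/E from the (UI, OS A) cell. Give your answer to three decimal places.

Row total (UI) = 70; column total (OS A) = 83; N = 229.
Expected count E = 70 × 83 / 229 = 25.3712.
Contribution = (O − E)²/E = (13 − 25.3712)² / 25.3712 = 6.032.

6.032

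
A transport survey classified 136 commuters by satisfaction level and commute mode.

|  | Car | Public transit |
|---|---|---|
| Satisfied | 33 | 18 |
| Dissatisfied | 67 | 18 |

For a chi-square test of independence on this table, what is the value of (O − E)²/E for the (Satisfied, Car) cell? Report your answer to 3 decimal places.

0.540

Row total (Satisfied) = 51; column total (Car) = 100; N = 136.
Expected count E = 51 × 100 / 136 = 37.5000.
Contribution = (O − E)²/E = (33 − 37.5000)² / 37.5000 = 0.540.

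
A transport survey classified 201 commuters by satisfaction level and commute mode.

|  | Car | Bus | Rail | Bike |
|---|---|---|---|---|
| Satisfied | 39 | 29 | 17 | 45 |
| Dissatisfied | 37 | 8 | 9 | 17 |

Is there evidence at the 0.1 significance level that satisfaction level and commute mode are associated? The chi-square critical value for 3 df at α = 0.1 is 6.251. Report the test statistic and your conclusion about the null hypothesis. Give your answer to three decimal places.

Row totals: 130, 71. Column totals: 76, 37, 26, 62. Grand total N = 201.
Expected counts (row total × column total / N):
  Satisfied, Car: 130×76/201 = 49.15423
  Satisfied, Bus: 130×37/201 = 23.93035
  Satisfied, Rail: 130×26/201 = 16.81592
  Satisfied, Bike: 130×62/201 = 40.09950
  Dissatisfied, Car: 71×76/201 = 26.84577
  Dissatisfied, Bus: 71×37/201 = 13.06965
  Dissatisfied, Rail: 71×26/201 = 9.18408
  Dissatisfied, Bike: 71×62/201 = 21.90050
Contributions (O − E)²/E:
  (39 − 49.15423)²/49.15423 = 2.0977
  (29 − 23.93035)²/23.93035 = 1.0740
  (17 − 16.81592)²/16.81592 = 0.0020
  (45 − 40.09950)²/40.09950 = 0.5989
  (37 − 26.84577)²/26.84577 = 3.8408
  (8 − 13.06965)²/13.06965 = 1.9665
  (9 − 9.18408)²/9.18408 = 0.0037
  (17 − 21.90050)²/21.90050 = 1.0965
χ² = 2.0977 + 1.0740 + 0.0020 + 0.5989 + 3.8408 + 1.9665 + 0.0037 + 1.0965 = 10.680
df = (2−1)(4−1) = 3. Since 10.680 > 6.251, reject the null hypothesis of independence at α = 0.1.

10.680; reject H₀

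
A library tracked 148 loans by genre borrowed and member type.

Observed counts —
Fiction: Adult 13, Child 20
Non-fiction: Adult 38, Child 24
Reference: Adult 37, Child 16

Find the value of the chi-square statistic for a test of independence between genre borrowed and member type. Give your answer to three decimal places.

Row totals: 33, 62, 53. Column totals: 88, 60. Grand total N = 148.
Expected counts (row total × column total / N):
  Fiction, Adult: 33×88/148 = 19.6216
  Fiction, Child: 33×60/148 = 13.3784
  Non-fiction, Adult: 62×88/148 = 36.8649
  Non-fiction, Child: 62×60/148 = 25.1351
  Reference, Adult: 53×88/148 = 31.5135
  Reference, Child: 53×60/148 = 21.4865
Contributions (O − E)²/E:
  (13 − 19.6216)²/19.6216 = 2.2346
  (20 − 13.3784)²/13.3784 = 3.2773
  (38 − 36.8649)²/36.8649 = 0.0350
  (24 − 25.1351)²/25.1351 = 0.0513
  (37 − 31.5135)²/31.5135 = 0.9552
  (16 − 21.4865)²/21.4865 = 1.4010
χ² = 2.2346 + 3.2773 + 0.0350 + 0.0513 + 0.9552 + 1.4010 = 7.954

7.954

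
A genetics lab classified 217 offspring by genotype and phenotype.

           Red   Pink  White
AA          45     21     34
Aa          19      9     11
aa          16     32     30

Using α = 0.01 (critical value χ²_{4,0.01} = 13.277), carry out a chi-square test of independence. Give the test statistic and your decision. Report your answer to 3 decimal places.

16.400; reject H₀

Row totals: 100, 39, 78. Column totals: 80, 62, 75. Grand total N = 217.
Expected counts (row total × column total / N):
  AA, Red: 100×80/217 = 36.8664
  AA, Pink: 100×62/217 = 28.5714
  AA, White: 100×75/217 = 34.5622
  Aa, Red: 39×80/217 = 14.3779
  Aa, Pink: 39×62/217 = 11.1429
  Aa, White: 39×75/217 = 13.4793
  aa, Red: 78×80/217 = 28.7558
  aa, Pink: 78×62/217 = 22.2857
  aa, White: 78×75/217 = 26.9585
Contributions (O − E)²/E:
  (45 − 36.8664)²/36.8664 = 1.7945
  (21 − 28.5714)²/28.5714 = 2.0064
  (34 − 34.5622)²/34.5622 = 0.0091
  (19 − 14.3779)²/14.3779 = 1.4859
  (9 − 11.1429)²/11.1429 = 0.4121
  (11 − 13.4793)²/13.4793 = 0.4560
  (16 − 28.7558)²/28.7558 = 5.6584
  (32 − 22.2857)²/22.2857 = 4.2344
  (30 − 26.9585)²/26.9585 = 0.3431
χ² = 1.7945 + 2.0064 + 0.0091 + 1.4859 + 0.4121 + 0.4560 + 5.6584 + 4.2344 + 0.3431 = 16.400
df = (3−1)(3−1) = 4. Since 16.400 > 13.277, reject the null hypothesis of independence at α = 0.01.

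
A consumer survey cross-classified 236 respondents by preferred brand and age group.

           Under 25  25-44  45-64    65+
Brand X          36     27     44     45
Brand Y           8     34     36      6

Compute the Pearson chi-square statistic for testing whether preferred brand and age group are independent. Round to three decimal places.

32.336

Row totals: 152, 84. Column totals: 44, 61, 80, 51. Grand total N = 236.
Expected counts (row total × column total / N):
  Brand X, Under 25: 152×44/236 = 28.3390
  Brand X, 25-44: 152×61/236 = 39.2881
  Brand X, 45-64: 152×80/236 = 51.5254
  Brand X, 65+: 152×51/236 = 32.8475
  Brand Y, Under 25: 84×44/236 = 15.6610
  Brand Y, 25-44: 84×61/236 = 21.7119
  Brand Y, 45-64: 84×80/236 = 28.4746
  Brand Y, 65+: 84×51/236 = 18.1525
Contributions (O − E)²/E:
  (36 − 28.3390)²/28.3390 = 2.0710
  (27 − 39.2881)²/39.2881 = 3.8433
  (44 − 51.5254)²/51.5254 = 1.0991
  (45 − 32.8475)²/32.8475 = 4.4960
  (8 − 15.6610)²/15.6610 = 3.7476
  (34 − 21.7119)²/21.7119 = 6.9546
  (36 − 28.4746)²/28.4746 = 1.9888
  (6 − 18.1525)²/18.1525 = 8.1357
χ² = 2.0710 + 3.8433 + 1.0991 + 4.4960 + 3.7476 + 6.9546 + 1.9888 + 8.1357 = 32.336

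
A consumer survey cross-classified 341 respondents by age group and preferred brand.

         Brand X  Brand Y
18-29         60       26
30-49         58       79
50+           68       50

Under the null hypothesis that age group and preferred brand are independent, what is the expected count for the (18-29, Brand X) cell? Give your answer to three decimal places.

Row total (18-29) = 86; column total (Brand X) = 186; grand total N = 341.
Expected count = (row total × column total) / N = 86 × 186 / 341 = 46.909.

46.909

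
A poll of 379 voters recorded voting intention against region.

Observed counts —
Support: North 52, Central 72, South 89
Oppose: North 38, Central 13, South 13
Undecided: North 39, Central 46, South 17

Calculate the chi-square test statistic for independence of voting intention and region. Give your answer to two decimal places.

42.34

Row totals: 213, 64, 102. Column totals: 129, 131, 119. Grand total N = 379.
Expected counts (row total × column total / N):
  Support, North: 213×129/379 = 72.499
  Support, Central: 213×131/379 = 73.623
  Support, South: 213×119/379 = 66.879
  Oppose, North: 64×129/379 = 21.784
  Oppose, Central: 64×131/379 = 22.121
  Oppose, South: 64×119/379 = 20.095
  Undecided, North: 102×129/379 = 34.718
  Undecided, Central: 102×131/379 = 35.256
  Undecided, South: 102×119/379 = 32.026
Contributions (O − E)²/E:
  (52 − 72.499)²/72.499 = 5.7961
  (72 − 73.623)²/73.623 = 0.0358
  (89 − 66.879)²/66.879 = 7.3168
  (38 − 21.784)²/21.784 = 12.0712
  (13 − 22.121)²/22.121 = 3.7608
  (13 − 20.095)²/20.095 = 2.5051
  (39 − 34.718)²/34.718 = 0.5281
  (46 − 35.256)²/35.256 = 3.2742
  (17 − 32.026)²/32.026 = 7.0499
χ² = 5.7961 + 0.0358 + 7.3168 + 12.0712 + 3.7608 + 2.5051 + 0.5281 + 3.2742 + 7.0499 = 42.34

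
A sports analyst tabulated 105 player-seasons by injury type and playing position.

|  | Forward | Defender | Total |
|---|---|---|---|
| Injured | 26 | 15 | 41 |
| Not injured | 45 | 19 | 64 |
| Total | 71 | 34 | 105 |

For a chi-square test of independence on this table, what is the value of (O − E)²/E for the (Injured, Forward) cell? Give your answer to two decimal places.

Row total (Injured) = 41; column total (Forward) = 71; N = 105.
Expected count E = 41 × 71 / 105 = 27.724.
Contribution = (O − E)²/E = (26 − 27.724)² / 27.724 = 0.11.

0.11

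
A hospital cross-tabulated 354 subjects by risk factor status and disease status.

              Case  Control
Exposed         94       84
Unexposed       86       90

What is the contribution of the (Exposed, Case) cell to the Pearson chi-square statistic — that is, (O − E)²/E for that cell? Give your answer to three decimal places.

0.135

Row total (Exposed) = 178; column total (Case) = 180; N = 354.
Expected count E = 178 × 180 / 354 = 90.5085.
Contribution = (O − E)²/E = (94 − 90.5085)² / 90.5085 = 0.135.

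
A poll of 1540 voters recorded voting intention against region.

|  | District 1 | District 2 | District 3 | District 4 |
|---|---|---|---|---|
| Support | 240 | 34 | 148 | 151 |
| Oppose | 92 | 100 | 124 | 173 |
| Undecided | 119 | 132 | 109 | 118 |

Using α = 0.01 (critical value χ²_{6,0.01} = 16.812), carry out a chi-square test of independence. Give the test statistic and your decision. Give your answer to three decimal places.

Row totals: 573, 489, 478. Column totals: 451, 266, 381, 442. Grand total N = 1540.
Expected counts (row total × column total / N):
  Support, District 1: 573×451/1540 = 167.8071
  Support, District 2: 573×266/1540 = 98.9727
  Support, District 3: 573×381/1540 = 141.7617
  Support, District 4: 573×442/1540 = 164.4584
  Oppose, District 1: 489×451/1540 = 143.2071
  Oppose, District 2: 489×266/1540 = 84.4636
  Oppose, District 3: 489×381/1540 = 120.9799
  Oppose, District 4: 489×442/1540 = 140.3494
  Undecided, District 1: 478×451/1540 = 139.9857
  Undecided, District 2: 478×266/1540 = 82.5636
  Undecided, District 3: 478×381/1540 = 118.2584
  Undecided, District 4: 478×442/1540 = 137.1922
Contributions (O − E)²/E:
  (240 − 167.8071)²/167.8071 = 31.0584
  (34 − 98.9727)²/98.9727 = 42.6527
  (148 − 141.7617)²/141.7617 = 0.2745
  (151 − 164.4584)²/164.4584 = 1.1014
  (92 − 143.2071)²/143.2071 = 18.3103
  (100 − 84.4636)²/84.4636 = 2.8578
  (124 − 120.9799)²/120.9799 = 0.0754
  (173 − 140.3494)²/140.3494 = 7.5958
  (119 − 139.9857)²/139.9857 = 3.1460
  (132 − 82.5636)²/82.5636 = 29.6009
  (109 − 118.2584)²/118.2584 = 0.7248
  (118 − 137.1922)²/137.1922 = 2.6849
χ² = 31.0584 + 42.6527 + 0.2745 + 1.1014 + 18.3103 + 2.8578 + 0.0754 + 7.5958 + 3.1460 + 29.6009 + 0.7248 + 2.6849 = 140.083
df = (3−1)(4−1) = 6. Since 140.083 > 16.812, reject the null hypothesis of independence at α = 0.01.

140.083; reject H₀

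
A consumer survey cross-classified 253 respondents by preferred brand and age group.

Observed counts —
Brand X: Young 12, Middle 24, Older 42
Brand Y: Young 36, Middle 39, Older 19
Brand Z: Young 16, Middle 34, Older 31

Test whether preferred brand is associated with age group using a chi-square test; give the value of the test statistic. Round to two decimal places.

25.36

Row totals: 78, 94, 81. Column totals: 64, 97, 92. Grand total N = 253.
Expected counts (row total × column total / N):
  Brand X, Young: 78×64/253 = 19.731
  Brand X, Middle: 78×97/253 = 29.905
  Brand X, Older: 78×92/253 = 28.364
  Brand Y, Young: 94×64/253 = 23.779
  Brand Y, Middle: 94×97/253 = 36.040
  Brand Y, Older: 94×92/253 = 34.182
  Brand Z, Young: 81×64/253 = 20.490
  Brand Z, Middle: 81×97/253 = 31.055
  Brand Z, Older: 81×92/253 = 29.455
Contributions (O − E)²/E:
  (12 − 19.731)²/19.731 = 3.0292
  (24 − 29.905)²/29.905 = 1.1660
  (42 − 28.364)²/28.364 = 6.5555
  (36 − 23.779)²/23.779 = 6.2809
  (39 − 36.040)²/36.040 = 0.2431
  (19 − 34.182)²/34.182 = 6.7431
  (16 − 20.490)²/20.490 = 0.9839
  (34 − 31.055)²/31.055 = 0.2793
  (31 − 29.455)²/29.455 = 0.0810
χ² = 3.0292 + 1.1660 + 6.5555 + 6.2809 + 0.2431 + 6.7431 + 0.9839 + 0.2793 + 0.0810 = 25.36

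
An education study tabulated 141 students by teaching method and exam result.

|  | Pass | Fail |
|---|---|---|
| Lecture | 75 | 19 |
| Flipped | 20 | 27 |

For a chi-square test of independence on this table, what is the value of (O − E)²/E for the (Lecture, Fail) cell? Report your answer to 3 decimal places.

4.438

Row total (Lecture) = 94; column total (Fail) = 46; N = 141.
Expected count E = 94 × 46 / 141 = 30.6667.
Contribution = (O − E)²/E = (19 − 30.6667)² / 30.6667 = 4.438.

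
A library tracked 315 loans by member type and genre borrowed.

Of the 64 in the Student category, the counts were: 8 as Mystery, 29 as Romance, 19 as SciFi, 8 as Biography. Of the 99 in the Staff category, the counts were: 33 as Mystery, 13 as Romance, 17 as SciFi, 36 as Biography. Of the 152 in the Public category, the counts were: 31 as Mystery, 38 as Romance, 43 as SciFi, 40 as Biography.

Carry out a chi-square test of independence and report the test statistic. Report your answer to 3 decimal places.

35.979

Row totals: 64, 99, 152. Column totals: 72, 80, 79, 84. Grand total N = 315.
Expected counts (row total × column total / N):
  Student, Mystery: 64×72/315 = 14.6286
  Student, Romance: 64×80/315 = 16.2540
  Student, SciFi: 64×79/315 = 16.0508
  Student, Biography: 64×84/315 = 17.0667
  Staff, Mystery: 99×72/315 = 22.6286
  Staff, Romance: 99×80/315 = 25.1429
  Staff, SciFi: 99×79/315 = 24.8286
  Staff, Biography: 99×84/315 = 26.4000
  Public, Mystery: 152×72/315 = 34.7429
  Public, Romance: 152×80/315 = 38.6032
  Public, SciFi: 152×79/315 = 38.1206
  Public, Biography: 152×84/315 = 40.5333
Contributions (O − E)²/E:
  (8 − 14.6286)²/14.6286 = 3.0036
  (29 − 16.2540)²/16.2540 = 9.9951
  (19 − 16.0508)²/16.0508 = 0.5419
  (8 − 17.0667)²/17.0667 = 4.8167
  (33 − 22.6286)²/22.6286 = 4.7535
  (13 − 25.1429)²/25.1429 = 5.8645
  (17 − 24.8286)²/24.8286 = 2.4684
  (36 − 26.4000)²/26.4000 = 3.4909
  (31 − 34.7429)²/34.7429 = 0.4032
  (38 − 38.6032)²/38.6032 = 0.0094
  (43 − 38.1206)²/38.1206 = 0.6246
  (40 − 40.5333)²/40.5333 = 0.0070
χ² = 3.0036 + 9.9951 + 0.5419 + 4.8167 + 4.7535 + 5.8645 + 2.4684 + 3.4909 + 0.4032 + 0.0094 + 0.6246 + 0.0070 = 35.979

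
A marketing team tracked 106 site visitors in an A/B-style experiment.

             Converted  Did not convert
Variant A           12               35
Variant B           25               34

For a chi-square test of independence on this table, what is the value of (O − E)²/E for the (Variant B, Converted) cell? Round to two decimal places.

Row total (Variant B) = 59; column total (Converted) = 37; N = 106.
Expected count E = 59 × 37 / 106 = 20.594.
Contribution = (O − E)²/E = (25 − 20.594)² / 20.594 = 0.94.

0.94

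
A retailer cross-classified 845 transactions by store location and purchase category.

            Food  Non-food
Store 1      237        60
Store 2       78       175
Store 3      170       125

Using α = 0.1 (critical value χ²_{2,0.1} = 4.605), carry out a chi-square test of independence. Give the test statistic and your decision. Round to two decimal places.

Row totals: 297, 253, 295. Column totals: 485, 360. Grand total N = 845.
Expected counts (row total × column total / N):
  Store 1, Food: 297×485/845 = 170.467
  Store 1, Non-food: 297×360/845 = 126.533
  Store 2, Food: 253×485/845 = 145.213
  Store 2, Non-food: 253×360/845 = 107.787
  Store 3, Food: 295×485/845 = 169.320
  Store 3, Non-food: 295×360/845 = 125.680
Contributions (O − E)²/E:
  (237 − 170.467)²/170.467 = 25.9677
  (60 − 126.533)²/126.533 = 34.9841
  (78 − 145.213)²/145.213 = 31.1101
  (175 − 107.787)²/107.787 = 41.9122
  (170 − 169.320)²/169.320 = 0.0027
  (125 − 125.680)²/125.680 = 0.0037
χ² = 25.9677 + 34.9841 + 31.1101 + 41.9122 + 0.0027 + 0.0037 = 133.98
df = (3−1)(2−1) = 2. Since 133.98 > 4.605, reject the null hypothesis of independence at α = 0.1.

133.98; reject H₀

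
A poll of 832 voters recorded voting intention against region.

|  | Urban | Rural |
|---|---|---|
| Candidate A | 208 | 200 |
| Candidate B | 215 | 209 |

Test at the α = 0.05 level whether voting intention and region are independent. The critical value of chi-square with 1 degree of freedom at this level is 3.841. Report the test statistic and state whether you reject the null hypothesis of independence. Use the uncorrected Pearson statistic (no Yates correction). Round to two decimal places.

Row totals: 408, 424. Column totals: 423, 409. Grand total N = 832.
Expected counts (row total × column total / N):
  Candidate A, Urban: 408×423/832 = 207.433
  Candidate A, Rural: 408×409/832 = 200.567
  Candidate B, Urban: 424×423/832 = 215.567
  Candidate B, Rural: 424×409/832 = 208.433
Contributions (O − E)²/E:
  (208 − 207.433)²/207.433 = 0.0015
  (200 − 200.567)²/200.567 = 0.0016
  (215 − 215.567)²/215.567 = 0.0015
  (209 − 208.433)²/208.433 = 0.0015
χ² = 0.0015 + 0.0016 + 0.0015 + 0.0015 = 0.01
df = (2−1)(2−1) = 1. Since 0.01 < 3.841, fail to reject the null hypothesis of independence at α = 0.05.

0.01; fail to reject H₀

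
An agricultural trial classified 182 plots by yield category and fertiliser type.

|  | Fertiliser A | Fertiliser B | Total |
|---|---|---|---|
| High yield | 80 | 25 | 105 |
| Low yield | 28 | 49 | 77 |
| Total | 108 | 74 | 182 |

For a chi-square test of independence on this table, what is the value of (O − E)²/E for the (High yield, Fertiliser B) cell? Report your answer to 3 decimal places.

Row total (High yield) = 105; column total (Fertiliser B) = 74; N = 182.
Expected count E = 105 × 74 / 182 = 42.6923.
Contribution = (O − E)²/E = (25 − 42.6923)² / 42.6923 = 7.332.

7.332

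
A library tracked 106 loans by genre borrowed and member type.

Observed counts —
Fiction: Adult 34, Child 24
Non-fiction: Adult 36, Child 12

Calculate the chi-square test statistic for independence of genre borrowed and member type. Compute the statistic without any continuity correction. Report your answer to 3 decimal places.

Row totals: 58, 48. Column totals: 70, 36. Grand total N = 106.
Expected counts (row total × column total / N):
  Fiction, Adult: 58×70/106 = 38.3019
  Fiction, Child: 58×36/106 = 19.6981
  Non-fiction, Adult: 48×70/106 = 31.6981
  Non-fiction, Child: 48×36/106 = 16.3019
Contributions (O − E)²/E:
  (34 − 38.3019)²/38.3019 = 0.4832
  (24 − 19.6981)²/19.6981 = 0.9395
  (36 − 31.6981)²/31.6981 = 0.5838
  (12 − 16.3019)²/16.3019 = 1.1352
χ² = 0.4832 + 0.9395 + 0.5838 + 1.1352 = 3.142

3.142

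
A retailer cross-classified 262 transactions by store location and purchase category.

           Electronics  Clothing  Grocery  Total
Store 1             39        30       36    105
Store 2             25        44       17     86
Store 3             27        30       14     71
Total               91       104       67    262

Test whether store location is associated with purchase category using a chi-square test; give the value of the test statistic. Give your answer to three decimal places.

12.633

Grand total N = 262.
Expected counts (row total × column total / N):
  Store 1, Electronics: 105×91/262 = 36.4695
  Store 1, Clothing: 105×104/262 = 41.6794
  Store 1, Grocery: 105×67/262 = 26.8511
  Store 2, Electronics: 86×91/262 = 29.8702
  Store 2, Clothing: 86×104/262 = 34.1374
  Store 2, Grocery: 86×67/262 = 21.9924
  Store 3, Electronics: 71×91/262 = 24.6603
  Store 3, Clothing: 71×104/262 = 28.1832
  Store 3, Grocery: 71×67/262 = 18.1565
Contributions (O − E)²/E:
  (39 − 36.4695)²/36.4695 = 0.1756
  (30 − 41.6794)²/41.6794 = 3.2728
  (36 − 26.8511)²/26.8511 = 3.1173
  (25 − 29.8702)²/29.8702 = 0.7941
  (44 − 34.1374)²/34.1374 = 2.8494
  (17 − 21.9924)²/21.9924 = 1.1333
  (27 − 24.6603)²/24.6603 = 0.2220
  (30 − 28.1832)²/28.1832 = 0.1171
  (14 − 18.1565)²/18.1565 = 0.9515
χ² = 0.1756 + 3.2728 + 3.1173 + 0.7941 + 2.8494 + 1.1333 + 0.2220 + 0.1171 + 0.9515 = 12.633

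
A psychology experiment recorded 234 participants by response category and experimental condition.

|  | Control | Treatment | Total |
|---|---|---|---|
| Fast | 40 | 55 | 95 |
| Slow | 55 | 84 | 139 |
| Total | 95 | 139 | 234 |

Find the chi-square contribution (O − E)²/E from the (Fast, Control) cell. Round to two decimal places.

0.05

Row total (Fast) = 95; column total (Control) = 95; N = 234.
Expected count E = 95 × 95 / 234 = 38.568.
Contribution = (O − E)²/E = (40 − 38.568)² / 38.568 = 0.05.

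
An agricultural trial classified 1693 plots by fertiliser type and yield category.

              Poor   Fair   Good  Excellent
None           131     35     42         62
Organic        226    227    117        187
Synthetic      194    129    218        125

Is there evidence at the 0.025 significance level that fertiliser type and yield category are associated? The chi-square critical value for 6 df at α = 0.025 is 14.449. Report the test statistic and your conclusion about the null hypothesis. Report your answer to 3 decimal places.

Row totals: 270, 757, 666. Column totals: 551, 391, 377, 374. Grand total N = 1693.
Expected counts (row total × column total / N):
  None, Poor: 270×551/1693 = 87.8736
  None, Fair: 270×391/1693 = 62.3568
  None, Good: 270×377/1693 = 60.1240
  None, Excellent: 270×374/1693 = 59.6456
  Organic, Poor: 757×551/1693 = 246.3715
  Organic, Fair: 757×391/1693 = 174.8299
  Organic, Good: 757×377/1693 = 168.5700
  Organic, Excellent: 757×374/1693 = 167.2286
  Synthetic, Poor: 666×551/1693 = 216.7549
  Synthetic, Fair: 666×391/1693 = 153.8133
  Synthetic, Good: 666×377/1693 = 148.3060
  Synthetic, Excellent: 666×374/1693 = 147.1258
Contributions (O − E)²/E:
  (131 − 87.8736)²/87.8736 = 21.1655
  (35 − 62.3568)²/62.3568 = 12.0018
  (42 − 60.1240)²/60.1240 = 5.4634
  (62 − 59.6456)²/59.6456 = 0.0929
  (226 − 246.3715)²/246.3715 = 1.6844
  (227 − 174.8299)²/174.8299 = 15.5678
  (117 − 168.5700)²/168.5700 = 15.7766
  (187 − 167.2286)²/167.2286 = 2.3376
  (194 − 216.7549)²/216.7549 = 2.3888
  (129 − 153.8133)²/153.8133 = 4.0029
  (218 − 148.3060)²/148.3060 = 32.7516
  (125 − 147.1258)²/147.1258 = 3.3274
χ² = 21.1655 + 12.0018 + 5.4634 + 0.0929 + 1.6844 + 15.5678 + 15.7766 + 2.3376 + 2.3888 + 4.0029 + 32.7516 + 3.3274 = 116.561
df = (3−1)(4−1) = 6. Since 116.561 > 14.449, reject the null hypothesis of independence at α = 0.025.

116.561; reject H₀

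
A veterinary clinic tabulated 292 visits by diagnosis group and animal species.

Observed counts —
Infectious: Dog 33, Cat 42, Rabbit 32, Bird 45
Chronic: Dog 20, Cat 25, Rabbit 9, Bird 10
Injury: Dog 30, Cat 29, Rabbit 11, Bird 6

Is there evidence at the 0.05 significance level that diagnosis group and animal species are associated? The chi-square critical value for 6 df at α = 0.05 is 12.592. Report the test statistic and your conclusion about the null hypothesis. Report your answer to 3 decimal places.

22.913; reject H₀

Row totals: 152, 64, 76. Column totals: 83, 96, 52, 61. Grand total N = 292.
Expected counts (row total × column total / N):
  Infectious, Dog: 152×83/292 = 43.2055
  Infectious, Cat: 152×96/292 = 49.9726
  Infectious, Rabbit: 152×52/292 = 27.0685
  Infectious, Bird: 152×61/292 = 31.7534
  Chronic, Dog: 64×83/292 = 18.1918
  Chronic, Cat: 64×96/292 = 21.0411
  Chronic, Rabbit: 64×52/292 = 11.3973
  Chronic, Bird: 64×61/292 = 13.3699
  Injury, Dog: 76×83/292 = 21.6027
  Injury, Cat: 76×96/292 = 24.9863
  Injury, Rabbit: 76×52/292 = 13.5342
  Injury, Bird: 76×61/292 = 15.8767
Contributions (O − E)²/E:
  (33 − 43.2055)²/43.2055 = 2.4106
  (42 − 49.9726)²/49.9726 = 1.2719
  (32 − 27.0685)²/27.0685 = 0.8984
  (45 − 31.7534)²/31.7534 = 5.5261
  (20 − 18.1918)²/18.1918 = 0.1797
  (25 − 21.0411)²/21.0411 = 0.7449
  (9 − 11.3973)²/11.3973 = 0.5042
  (10 − 13.3699)²/13.3699 = 0.8494
  (30 − 21.6027)²/21.6027 = 3.2642
  (29 − 24.9863)²/24.9863 = 0.6447
  (11 − 13.5342)²/13.5342 = 0.4745
  (6 − 15.8767)²/15.8767 = 6.1442
χ² = 2.4106 + 1.2719 + 0.8984 + 5.5261 + 0.1797 + 0.7449 + 0.5042 + 0.8494 + 3.2642 + 0.6447 + 0.4745 + 6.1442 = 22.913
df = (3−1)(4−1) = 6. Since 22.913 > 12.592, reject the null hypothesis of independence at α = 0.05.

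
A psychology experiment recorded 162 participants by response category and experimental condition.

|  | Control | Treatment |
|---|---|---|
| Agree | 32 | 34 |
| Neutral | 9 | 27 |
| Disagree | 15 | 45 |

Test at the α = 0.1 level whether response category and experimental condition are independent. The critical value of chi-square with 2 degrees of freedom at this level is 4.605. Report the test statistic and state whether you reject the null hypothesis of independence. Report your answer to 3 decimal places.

Row totals: 66, 36, 60. Column totals: 56, 106. Grand total N = 162.
Expected counts (row total × column total / N):
  Agree, Control: 66×56/162 = 22.8148
  Agree, Treatment: 66×106/162 = 43.1852
  Neutral, Control: 36×56/162 = 12.4444
  Neutral, Treatment: 36×106/162 = 23.5556
  Disagree, Control: 60×56/162 = 20.7407
  Disagree, Treatment: 60×106/162 = 39.2593
Contributions (O − E)²/E:
  (32 − 22.8148)²/22.8148 = 3.6979
  (34 − 43.1852)²/43.1852 = 1.9536
  (9 − 12.4444)²/12.4444 = 0.9534
  (27 − 23.5556)²/23.5556 = 0.5037
  (15 − 20.7407)²/20.7407 = 1.5889
  (45 − 39.2593)²/39.2593 = 0.8394
χ² = 3.6979 + 1.9536 + 0.9534 + 0.5037 + 1.5889 + 0.8394 = 9.537
df = (3−1)(2−1) = 2. Since 9.537 > 4.605, reject the null hypothesis of independence at α = 0.1.

9.537; reject H₀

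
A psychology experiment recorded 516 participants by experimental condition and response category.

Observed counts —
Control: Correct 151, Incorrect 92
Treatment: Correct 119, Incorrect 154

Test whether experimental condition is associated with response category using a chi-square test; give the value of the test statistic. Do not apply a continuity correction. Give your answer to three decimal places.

Row totals: 243, 273. Column totals: 270, 246. Grand total N = 516.
Expected counts (row total × column total / N):
  Control, Correct: 243×270/516 = 127.1512
  Control, Incorrect: 243×246/516 = 115.8488
  Treatment, Correct: 273×270/516 = 142.8488
  Treatment, Incorrect: 273×246/516 = 130.1512
Contributions (O − E)²/E:
  (151 − 127.1512)²/127.1512 = 4.4731
  (92 − 115.8488)²/115.8488 = 4.9095
  (119 − 142.8488)²/142.8488 = 3.9816
  (154 − 130.1512)²/130.1512 = 4.3700
χ² = 4.4731 + 4.9095 + 3.9816 + 4.3700 = 17.734

17.734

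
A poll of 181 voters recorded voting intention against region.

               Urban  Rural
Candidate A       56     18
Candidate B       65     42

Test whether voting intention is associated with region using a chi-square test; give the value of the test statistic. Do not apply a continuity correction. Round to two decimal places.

Row totals: 74, 107. Column totals: 121, 60. Grand total N = 181.
Expected counts (row total × column total / N):
  Candidate A, Urban: 74×121/181 = 49.470
  Candidate A, Rural: 74×60/181 = 24.530
  Candidate B, Urban: 107×121/181 = 71.530
  Candidate B, Rural: 107×60/181 = 35.470
Contributions (O − E)²/E:
  (56 − 49.470)²/49.470 = 0.8620
  (18 − 24.530)²/24.530 = 1.7383
  (65 − 71.530)²/71.530 = 0.5961
  (42 − 35.470)²/35.470 = 1.2022
χ² = 0.8620 + 1.7383 + 0.5961 + 1.2022 = 4.40

4.40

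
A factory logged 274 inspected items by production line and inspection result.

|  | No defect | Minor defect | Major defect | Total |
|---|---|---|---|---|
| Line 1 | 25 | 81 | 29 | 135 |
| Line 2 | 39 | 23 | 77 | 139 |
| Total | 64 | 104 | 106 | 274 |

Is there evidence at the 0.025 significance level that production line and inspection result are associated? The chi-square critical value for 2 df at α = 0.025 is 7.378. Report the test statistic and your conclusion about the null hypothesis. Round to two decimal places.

Grand total N = 274.
Expected counts (row total × column total / N):
  Line 1, No defect: 135×64/274 = 31.533
  Line 1, Minor defect: 135×104/274 = 51.241
  Line 1, Major defect: 135×106/274 = 52.226
  Line 2, No defect: 139×64/274 = 32.467
  Line 2, Minor defect: 139×104/274 = 52.759
  Line 2, Major defect: 139×106/274 = 53.774
Contributions (O − E)²/E:
  (25 − 31.533)²/31.533 = 1.3535
  (81 − 51.241)²/51.241 = 17.2830
  (29 − 52.226)²/52.226 = 10.3291
  (39 − 32.467)²/32.467 = 1.3146
  (23 − 52.759)²/52.759 = 16.7857
  (77 − 53.774)²/53.774 = 10.0317
χ² = 1.3535 + 17.2830 + 10.3291 + 1.3146 + 16.7857 + 10.0317 = 57.10
df = (2−1)(3−1) = 2. Since 57.10 > 7.378, reject the null hypothesis of independence at α = 0.025.

57.10; reject H₀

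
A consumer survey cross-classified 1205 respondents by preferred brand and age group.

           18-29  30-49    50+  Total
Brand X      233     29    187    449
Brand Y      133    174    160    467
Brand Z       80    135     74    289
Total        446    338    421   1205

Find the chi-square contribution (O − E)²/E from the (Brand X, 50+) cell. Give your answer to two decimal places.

5.79

Row total (Brand X) = 449; column total (50+) = 421; N = 1205.
Expected count E = 449 × 421 / 1205 = 156.871.
Contribution = (O − E)²/E = (187 − 156.871)² / 156.871 = 5.79.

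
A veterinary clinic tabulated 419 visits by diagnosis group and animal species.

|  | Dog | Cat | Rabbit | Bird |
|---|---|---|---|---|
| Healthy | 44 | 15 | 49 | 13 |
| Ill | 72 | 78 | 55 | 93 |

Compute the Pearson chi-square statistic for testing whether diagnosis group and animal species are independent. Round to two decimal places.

Row totals: 121, 298. Column totals: 116, 93, 104, 106. Grand total N = 419.
Expected counts (row total × column total / N):
  Healthy, Dog: 121×116/419 = 33.499
  Healthy, Cat: 121×93/419 = 26.857
  Healthy, Rabbit: 121×104/419 = 30.033
  Healthy, Bird: 121×106/419 = 30.611
  Ill, Dog: 298×116/419 = 82.501
  Ill, Cat: 298×93/419 = 66.143
  Ill, Rabbit: 298×104/419 = 73.967
  Ill, Bird: 298×106/419 = 75.389
Contributions (O − E)²/E:
  (44 − 33.499)²/33.499 = 3.2918
  (15 − 26.857)²/26.857 = 5.2347
  (49 − 30.033)²/30.033 = 11.9784
  (13 − 30.611)²/30.611 = 10.1319
  (72 − 82.501)²/82.501 = 1.3366
  (78 − 66.143)²/66.143 = 2.1255
  (55 − 73.967)²/73.967 = 4.8636
  (93 − 75.389)²/75.389 = 4.1140
χ² = 3.2918 + 5.2347 + 11.9784 + 10.1319 + 1.3366 + 2.1255 + 4.8636 + 4.1140 = 43.08

43.08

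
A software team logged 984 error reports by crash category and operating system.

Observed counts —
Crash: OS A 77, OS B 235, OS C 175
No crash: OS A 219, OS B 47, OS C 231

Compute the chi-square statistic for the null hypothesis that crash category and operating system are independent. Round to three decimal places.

Row totals: 487, 497. Column totals: 296, 282, 406. Grand total N = 984.
Expected counts (row total × column total / N):
  Crash, OS A: 487×296/984 = 146.4959
  Crash, OS B: 487×282/984 = 139.5671
  Crash, OS C: 487×406/984 = 200.9370
  No crash, OS A: 497×296/984 = 149.5041
  No crash, OS B: 497×282/984 = 142.4329
  No crash, OS C: 497×406/984 = 205.0630
Contributions (O − E)²/E:
  (77 − 146.4959)²/146.4959 = 32.9680
  (235 − 139.5671)²/139.5671 = 65.2549
  (175 − 200.9370)²/200.9370 = 3.3480
  (219 − 149.5041)²/149.5041 = 32.3047
  (47 − 142.4329)²/142.4329 = 63.9420
  (231 − 205.0630)²/205.0630 = 3.2806
χ² = 32.9680 + 65.2549 + 3.3480 + 32.3047 + 63.9420 + 3.2806 = 201.098

201.098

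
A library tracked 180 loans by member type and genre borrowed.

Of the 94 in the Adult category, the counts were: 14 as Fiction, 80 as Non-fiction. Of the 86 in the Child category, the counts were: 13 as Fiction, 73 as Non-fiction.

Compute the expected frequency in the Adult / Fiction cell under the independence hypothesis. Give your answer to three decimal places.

Row total (Adult) = 94; column total (Fiction) = 27; grand total N = 180.
Expected count = (row total × column total) / N = 94 × 27 / 180 = 14.100.

14.100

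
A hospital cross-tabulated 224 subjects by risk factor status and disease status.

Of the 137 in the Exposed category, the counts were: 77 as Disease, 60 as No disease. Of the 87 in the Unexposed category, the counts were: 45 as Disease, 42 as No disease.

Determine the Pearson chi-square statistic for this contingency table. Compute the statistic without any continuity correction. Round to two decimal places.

0.43

Row totals: 137, 87. Column totals: 122, 102. Grand total N = 224.
Expected counts (row total × column total / N):
  Exposed, Disease: 137×122/224 = 74.616
  Exposed, No disease: 137×102/224 = 62.384
  Unexposed, Disease: 87×122/224 = 47.384
  Unexposed, No disease: 87×102/224 = 39.616
Contributions (O − E)²/E:
  (77 − 74.616)²/74.616 = 0.0762
  (60 − 62.384)²/62.384 = 0.0911
  (45 − 47.384)²/47.384 = 0.1199
  (42 − 39.616)²/39.616 = 0.1435
χ² = 0.0762 + 0.0911 + 0.1199 + 0.1435 = 0.43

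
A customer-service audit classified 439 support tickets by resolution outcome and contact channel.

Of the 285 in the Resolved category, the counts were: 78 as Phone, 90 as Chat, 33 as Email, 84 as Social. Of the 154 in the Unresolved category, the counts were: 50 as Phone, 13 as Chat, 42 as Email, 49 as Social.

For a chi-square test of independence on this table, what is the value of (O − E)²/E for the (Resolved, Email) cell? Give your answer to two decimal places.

5.06

Row total (Resolved) = 285; column total (Email) = 75; N = 439.
Expected count E = 285 × 75 / 439 = 48.690.
Contribution = (O − E)²/E = (33 − 48.690)² / 48.690 = 5.06.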